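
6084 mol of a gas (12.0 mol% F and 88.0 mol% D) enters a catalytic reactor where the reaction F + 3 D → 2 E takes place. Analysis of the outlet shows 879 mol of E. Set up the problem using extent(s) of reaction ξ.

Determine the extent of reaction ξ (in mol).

ξ = 440 mol

For E: n = n₀ + 2ξ → 879 = 0 + 2ξ, giving ξ = 439.5 mol.
Outlet amounts (n = n₀ + ν ξ):
  F: 730.1 − 1(439.5) = 290.6
  D: 5354 − 3(439.5) = 4035
  E: 0 + 2(439.5) = 879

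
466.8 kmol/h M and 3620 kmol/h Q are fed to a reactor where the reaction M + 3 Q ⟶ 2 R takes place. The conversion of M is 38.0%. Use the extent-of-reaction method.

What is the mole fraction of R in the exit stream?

0.0951

M reacted = 0.38 × 466.8 = 177.4 kmol/h; ν_M = −1, so ξ = 177.4/1 = 177.4 kmol/h.
Outlet amounts (n = n₀ + ν ξ):
  M: 466.8 − 1(177.4) = 289.4
  Q: 3620 − 3(177.4) = 3088
  R: 0 + 2(177.4) = 354.8
Total out = 3732 kmol/h; y_R = 354.8 / 3732 = 0.09506.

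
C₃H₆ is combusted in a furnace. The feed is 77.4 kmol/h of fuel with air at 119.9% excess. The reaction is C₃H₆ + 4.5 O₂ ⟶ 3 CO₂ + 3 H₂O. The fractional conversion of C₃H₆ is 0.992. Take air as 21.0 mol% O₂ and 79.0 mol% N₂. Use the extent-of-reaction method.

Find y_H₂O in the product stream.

Stoichiometric O₂ = 4.5 × 77.4 = 348.3 kmol/h; O₂ fed = 348.3 × 2.199 = 765.9 kmol/h.
N₂ fed = 765.9 × 79/21 = 2881 kmol/h.
Fuel reacted = 0.992 × 77.4 → ξ = 76.78 kmol/h.
Outlet (n = n₀ + ν ξ):
  C₃H₆: 77.4 − 1(76.78) = 0.6192
  O₂: 765.9 − 4.5(76.78) = 420.4
  N₂: 2881 (inert)
  CO₂: 0 + 3(76.78) = 230.3
  H₂O: 0 + 3(76.78) = 230.3
Total out = 3763 kmol/h; y_H₂O = 230.3 / 3763 = 0.06121.

0.0612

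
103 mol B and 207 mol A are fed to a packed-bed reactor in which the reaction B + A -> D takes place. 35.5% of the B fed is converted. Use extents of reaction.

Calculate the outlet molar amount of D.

36.6 mol

B reacted = 0.355 × 103 = 36.56 mol; ν_B = −1, so ξ = 36.56/1 = 36.56 mol.
Outlet amounts (n = n₀ + ν ξ):
  B: 103 − 1(36.56) = 66.44
  A: 207 − 1(36.56) = 170.4
  D: 0 + 1(36.56) = 36.56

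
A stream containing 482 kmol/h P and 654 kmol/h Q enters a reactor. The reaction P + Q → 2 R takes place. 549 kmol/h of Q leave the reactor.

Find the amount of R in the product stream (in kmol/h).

For Q: n = n₀ − 1ξ → 549 = 654 − 1ξ, giving ξ = 105 kmol/h.
Outlet amounts (n = n₀ + ν ξ):
  P: 482 − 1(105) = 377
  Q: 654 − 1(105) = 549
  R: 0 + 2(105) = 210

210 kmol/h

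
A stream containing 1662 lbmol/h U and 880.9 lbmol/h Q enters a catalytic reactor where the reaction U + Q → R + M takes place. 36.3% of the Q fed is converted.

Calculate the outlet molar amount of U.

1340 lbmol/h

Q reacted = 0.363 × 880.9 = 319.8 lbmol/h; ν_Q = −1, so ξ = 319.8/1 = 319.8 lbmol/h.
Outlet amounts (n = n₀ + ν ξ):
  U: 1662 − 1(319.8) = 1342
  Q: 880.9 − 1(319.8) = 561.1
  R: 0 + 1(319.8) = 319.8
  M: 0 + 1(319.8) = 319.8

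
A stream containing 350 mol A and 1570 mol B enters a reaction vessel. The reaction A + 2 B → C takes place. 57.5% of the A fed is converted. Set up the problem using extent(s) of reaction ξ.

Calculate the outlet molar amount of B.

A reacted = 0.575 × 350 = 201.2 mol; ν_A = −1, so ξ = 201.2/1 = 201.2 mol.
Outlet amounts (n = n₀ + ν ξ):
  A: 350 − 1(201.2) = 148.8
  B: 1570 − 2(201.2) = 1168
  C: 0 + 1(201.2) = 201.2

1170 mol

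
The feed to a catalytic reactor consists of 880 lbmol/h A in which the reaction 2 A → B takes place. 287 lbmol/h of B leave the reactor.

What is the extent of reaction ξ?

For B: n = n₀ + 1ξ → 287 = 0 + 1ξ, giving ξ = 287 lbmol/h.
Outlet amounts (n = n₀ + ν ξ):
  A: 880 − 2(287) = 306
  B: 0 + 1(287) = 287

ξ = 287 lbmol/h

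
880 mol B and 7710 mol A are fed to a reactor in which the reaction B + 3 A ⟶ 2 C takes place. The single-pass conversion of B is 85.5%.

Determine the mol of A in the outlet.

5450 mol

B reacted = 0.855 × 880 = 752.4 mol; ν_B = −1, so ξ = 752.4/1 = 752.4 mol.
Outlet amounts (n = n₀ + ν ξ):
  B: 880 − 1(752.4) = 127.6
  A: 7710 − 3(752.4) = 5453
  C: 0 + 2(752.4) = 1505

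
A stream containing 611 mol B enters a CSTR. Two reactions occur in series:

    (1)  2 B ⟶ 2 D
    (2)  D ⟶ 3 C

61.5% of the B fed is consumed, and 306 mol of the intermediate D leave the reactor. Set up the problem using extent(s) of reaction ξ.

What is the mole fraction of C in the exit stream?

0.279

Conversion of B: B consumed = 2ξ₁ = 0.615 × 611 → ξ₁ = 187.9 mol.
D balance: n_D = 0 + 2ξ₁ − 1ξ₂ = 306 → ξ₂ = (2·187.9 − 306)/1 = 69.76 mol.
Outlet amounts (n = n₀ + Σ ν·ξ):
  B: 611 − 2(187.9) = 235.2
  D: 0 + 2(187.9) − 1(69.76) = 306
  C: 0 + 3(69.76) = 209.3
Total out = 750.5 mol; y_C = 209.3 / 750.5 = 0.2789.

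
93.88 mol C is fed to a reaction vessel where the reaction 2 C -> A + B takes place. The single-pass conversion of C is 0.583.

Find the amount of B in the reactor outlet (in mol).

C reacted = 0.583 × 93.88 = 54.73 mol; ν_C = −2, so ξ = 54.73/2 = 27.37 mol.
Outlet amounts (n = n₀ + ν ξ):
  C: 93.88 − 2(27.37) = 39.15
  A: 0 + 1(27.37) = 27.37
  B: 0 + 1(27.37) = 27.37

27.4 mol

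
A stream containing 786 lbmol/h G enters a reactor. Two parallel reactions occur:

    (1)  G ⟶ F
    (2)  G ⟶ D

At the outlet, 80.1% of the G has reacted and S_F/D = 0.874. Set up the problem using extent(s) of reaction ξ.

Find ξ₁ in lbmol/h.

ξ₁ = 294 lbmol/h

Conversion of G: G consumed = 0.801 × 786 = 629.6 lbmol/h = 1ξ₁ + 1ξ₂.
Selectivity: 1ξ₁ / (1ξ₂) = 0.874 → ξ₁ = 0.874 ξ₂.
Substitute: (1·0.874 + 1) ξ₂ = 629.6 → ξ₂ = 336 lbmol/h, ξ₁ = 293.6 lbmol/h.
Outlet amounts (n = n₀ + Σ ν·ξ):
  G: 786 − 1(293.6) − 1(336) = 156.4
  F: 0 + 1(293.6) = 293.6
  D: 0 + 1(336) = 336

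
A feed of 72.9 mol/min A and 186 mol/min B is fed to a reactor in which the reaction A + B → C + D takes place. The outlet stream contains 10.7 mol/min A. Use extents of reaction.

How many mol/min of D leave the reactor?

For A: n = n₀ − 1ξ → 10.7 = 72.9 − 1ξ, giving ξ = 62.2 mol/min.
Outlet amounts (n = n₀ + ν ξ):
  A: 72.9 − 1(62.2) = 10.7
  B: 186 − 1(62.2) = 123.8
  C: 0 + 1(62.2) = 62.2
  D: 0 + 1(62.2) = 62.2

62.2 mol/min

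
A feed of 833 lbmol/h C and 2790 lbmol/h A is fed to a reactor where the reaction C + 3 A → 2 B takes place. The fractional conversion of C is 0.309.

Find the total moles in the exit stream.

3110 lbmol/h

C reacted = 0.309 × 833 = 257.4 lbmol/h; ν_C = −1, so ξ = 257.4/1 = 257.4 lbmol/h.
Outlet amounts (n = n₀ + ν ξ):
  C: 833 − 1(257.4) = 575.6
  A: 2790 − 3(257.4) = 2018
  B: 0 + 2(257.4) = 514.8
Total out = 575.6 + 2018 + 514.8 = 3108 lbmol/h.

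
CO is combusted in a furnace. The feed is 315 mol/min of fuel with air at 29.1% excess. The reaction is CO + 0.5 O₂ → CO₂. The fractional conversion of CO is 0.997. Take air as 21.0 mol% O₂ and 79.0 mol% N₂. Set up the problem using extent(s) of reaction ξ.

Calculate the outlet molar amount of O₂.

Stoichiometric O₂ = 0.5 × 315 = 157.5 mol/min; O₂ fed = 157.5 × 1.291 = 203.3 mol/min.
N₂ fed = 203.3 × 79/21 = 764.9 mol/min.
Fuel reacted = 0.997 × 315 → ξ = 314.1 mol/min.
Outlet (n = n₀ + ν ξ):
  CO: 315 − 1(314.1) = 0.945
  O₂: 203.3 − 0.5(314.1) = 46.3
  N₂: 764.9 (inert)
  CO₂: 0 + 1(314.1) = 314.1

46.3 mol/min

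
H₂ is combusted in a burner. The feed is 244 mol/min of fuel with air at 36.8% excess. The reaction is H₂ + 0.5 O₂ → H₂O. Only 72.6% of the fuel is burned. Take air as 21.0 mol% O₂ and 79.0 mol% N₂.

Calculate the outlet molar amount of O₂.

78.3 mol/min

Stoichiometric O₂ = 0.5 × 244 = 122 mol/min; O₂ fed = 122 × 1.368 = 166.9 mol/min.
N₂ fed = 166.9 × 79/21 = 627.8 mol/min.
Fuel reacted = 0.726 × 244 → ξ = 177.1 mol/min.
Outlet (n = n₀ + ν ξ):
  H₂: 244 − 1(177.1) = 66.86
  O₂: 166.9 − 0.5(177.1) = 78.32
  N₂: 627.8 (inert)
  H₂O: 0 + 1(177.1) = 177.1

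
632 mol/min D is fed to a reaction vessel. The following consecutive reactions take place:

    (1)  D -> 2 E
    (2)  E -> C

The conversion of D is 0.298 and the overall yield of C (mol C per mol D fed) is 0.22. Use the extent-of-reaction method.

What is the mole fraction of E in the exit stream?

0.29

Conversion of D: D consumed = 1ξ₁ = 0.298 × 632 → ξ₁ = 188.3 mol/min.
Yield of C: 1ξ₂ / 632 = 0.22 → ξ₂ = 139 mol/min.
Outlet amounts (n = n₀ + Σ ν·ξ):
  D: 632 − 1(188.3) = 443.7
  E: 0 + 2(188.3) − 1(139) = 237.6
  C: 0 + 1(139) = 139
Total out = 820.3 mol/min; y_E = 237.6 / 820.3 = 0.2897.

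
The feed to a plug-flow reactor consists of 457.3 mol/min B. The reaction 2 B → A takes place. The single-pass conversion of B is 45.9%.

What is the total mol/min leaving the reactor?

B reacted = 0.459 × 457.3 = 209.9 mol/min; ν_B = −2, so ξ = 209.9/2 = 105 mol/min.
Outlet amounts (n = n₀ + ν ξ):
  B: 457.3 − 2(105) = 247.4
  A: 0 + 1(105) = 105
Total out = 247.4 + 105 = 352.3 mol/min.

352 mol/min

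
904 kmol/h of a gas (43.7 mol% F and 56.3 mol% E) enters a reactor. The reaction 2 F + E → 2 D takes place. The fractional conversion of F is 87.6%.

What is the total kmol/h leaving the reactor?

F reacted = 0.876 × 395 = 346.1 kmol/h; ν_F = −2, so ξ = 346.1/2 = 173 kmol/h.
Outlet amounts (n = n₀ + ν ξ):
  F: 395 − 2(173) = 48.99
  E: 509 − 1(173) = 335.9
  D: 0 + 2(173) = 346.1
Total out = 48.99 + 335.9 + 346.1 = 731 kmol/h.

731 kmol/h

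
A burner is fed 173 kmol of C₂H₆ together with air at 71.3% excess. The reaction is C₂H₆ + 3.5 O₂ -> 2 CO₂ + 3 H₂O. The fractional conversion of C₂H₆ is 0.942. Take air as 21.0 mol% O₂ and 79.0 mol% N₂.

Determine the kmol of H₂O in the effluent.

489 kmol

Stoichiometric O₂ = 3.5 × 173 = 605.5 kmol; O₂ fed = 605.5 × 1.713 = 1037 kmol.
N₂ fed = 1037 × 79/21 = 3902 kmol.
Fuel reacted = 0.942 × 173 → ξ = 163 kmol.
Outlet (n = n₀ + ν ξ):
  C₂H₆: 173 − 1(163) = 10.03
  O₂: 1037 − 3.5(163) = 466.8
  N₂: 3902 (inert)
  CO₂: 0 + 2(163) = 325.9
  H₂O: 0 + 3(163) = 488.9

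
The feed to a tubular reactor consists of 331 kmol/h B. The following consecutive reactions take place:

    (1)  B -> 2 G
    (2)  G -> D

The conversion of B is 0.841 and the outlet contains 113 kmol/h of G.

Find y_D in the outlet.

0.728

Conversion of B: B consumed = 1ξ₁ = 0.841 × 331 → ξ₁ = 278.4 kmol/h.
G balance: n_G = 0 + 2ξ₁ − 1ξ₂ = 113 → ξ₂ = (2·278.4 − 113)/1 = 443.7 kmol/h.
Outlet amounts (n = n₀ + Σ ν·ξ):
  B: 331 − 1(278.4) = 52.63
  G: 0 + 2(278.4) − 1(443.7) = 113
  D: 0 + 1(443.7) = 443.7
Total out = 609.4 kmol/h; y_D = 443.7 / 609.4 = 0.7282.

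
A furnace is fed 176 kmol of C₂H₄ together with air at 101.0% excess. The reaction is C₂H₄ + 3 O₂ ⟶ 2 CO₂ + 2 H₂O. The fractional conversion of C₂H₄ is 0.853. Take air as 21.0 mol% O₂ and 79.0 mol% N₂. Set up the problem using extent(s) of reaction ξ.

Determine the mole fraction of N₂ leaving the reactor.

0.763

Stoichiometric O₂ = 3 × 176 = 528 kmol; O₂ fed = 528 × 2.010 = 1061 kmol.
N₂ fed = 1061 × 79/21 = 3992 kmol.
Fuel reacted = 0.853 × 176 → ξ = 150.1 kmol.
Outlet (n = n₀ + ν ξ):
  C₂H₄: 176 − 1(150.1) = 25.87
  O₂: 1061 − 3(150.1) = 610.9
  N₂: 3992 (inert)
  CO₂: 0 + 2(150.1) = 300.3
  H₂O: 0 + 2(150.1) = 300.3
Total out = 5230 kmol; y_N₂ = 3992 / 5230 = 0.7634.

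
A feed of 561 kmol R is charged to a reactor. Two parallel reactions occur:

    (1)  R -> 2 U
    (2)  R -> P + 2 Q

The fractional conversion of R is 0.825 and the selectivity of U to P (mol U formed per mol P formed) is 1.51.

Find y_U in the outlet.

Conversion of R: R consumed = 0.825 × 561 = 462.8 kmol = 1ξ₁ + 1ξ₂.
Selectivity: 2ξ₁ / (1ξ₂) = 1.51 → ξ₁ = 0.755 ξ₂.
Substitute: (1·0.755 + 1) ξ₂ = 462.8 → ξ₂ = 263.7 kmol, ξ₁ = 199.1 kmol.
Outlet amounts (n = n₀ + Σ ν·ξ):
  R: 561 − 1(199.1) − 1(263.7) = 98.17
  U: 0 + 2(199.1) = 398.2
  P: 0 + 1(263.7) = 263.7
  Q: 0 + 2(263.7) = 527.4
Total out = 1288 kmol; y_U = 398.2 / 1288 = 0.3093.

0.309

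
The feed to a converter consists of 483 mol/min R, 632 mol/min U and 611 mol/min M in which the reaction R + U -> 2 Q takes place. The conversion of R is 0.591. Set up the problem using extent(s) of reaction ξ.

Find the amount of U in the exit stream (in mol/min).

R reacted = 0.591 × 483 = 285.5 mol/min; ν_R = −1, so ξ = 285.5/1 = 285.5 mol/min.
Outlet amounts (n = n₀ + ν ξ):
  R: 483 − 1(285.5) = 197.5
  U: 632 − 1(285.5) = 346.5
  Q: 0 + 2(285.5) = 570.9
  M: 611 (inert)

347 mol/min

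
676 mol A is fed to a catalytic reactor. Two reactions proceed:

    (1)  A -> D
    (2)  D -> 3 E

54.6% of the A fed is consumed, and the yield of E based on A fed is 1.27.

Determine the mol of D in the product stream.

Conversion of A: A consumed = 1ξ₁ = 0.546 × 676 → ξ₁ = 369.1 mol.
Yield of E: 3ξ₂ / 676 = 1.27 → ξ₂ = 286.2 mol.
Outlet amounts (n = n₀ + Σ ν·ξ):
  A: 676 − 1(369.1) = 306.9
  D: 0 + 1(369.1) − 1(286.2) = 82.92
  E: 0 + 3(286.2) = 858.5

82.9 mol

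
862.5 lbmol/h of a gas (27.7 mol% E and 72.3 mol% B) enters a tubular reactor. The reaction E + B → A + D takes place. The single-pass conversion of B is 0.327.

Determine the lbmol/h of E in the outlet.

35 lbmol/h

B reacted = 0.327 × 623.6 = 203.9 lbmol/h; ν_B = −1, so ξ = 203.9/1 = 203.9 lbmol/h.
Outlet amounts (n = n₀ + ν ξ):
  E: 238.9 − 1(203.9) = 35
  B: 623.6 − 1(203.9) = 419.7
  A: 0 + 1(203.9) = 203.9
  D: 0 + 1(203.9) = 203.9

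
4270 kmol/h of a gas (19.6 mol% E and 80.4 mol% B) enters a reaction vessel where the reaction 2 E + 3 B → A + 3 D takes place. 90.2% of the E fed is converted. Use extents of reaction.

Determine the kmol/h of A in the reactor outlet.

377 kmol/h

E reacted = 0.902 × 836.9 = 754.9 kmol/h; ν_E = −2, so ξ = 754.9/2 = 377.5 kmol/h.
Outlet amounts (n = n₀ + ν ξ):
  E: 836.9 − 2(377.5) = 82.02
  B: 3433 − 3(377.5) = 2301
  A: 0 + 1(377.5) = 377.5
  D: 0 + 3(377.5) = 1132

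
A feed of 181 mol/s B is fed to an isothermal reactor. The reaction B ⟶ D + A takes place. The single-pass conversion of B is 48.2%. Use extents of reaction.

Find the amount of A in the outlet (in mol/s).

87.2 mol/s

B reacted = 0.482 × 181 = 87.24 mol/s; ν_B = −1, so ξ = 87.24/1 = 87.24 mol/s.
Outlet amounts (n = n₀ + ν ξ):
  B: 181 − 1(87.24) = 93.76
  D: 0 + 1(87.24) = 87.24
  A: 0 + 1(87.24) = 87.24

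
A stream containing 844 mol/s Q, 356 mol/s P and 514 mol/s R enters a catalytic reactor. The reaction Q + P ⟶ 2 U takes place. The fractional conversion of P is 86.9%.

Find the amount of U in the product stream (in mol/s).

P reacted = 0.869 × 356 = 309.4 mol/s; ν_P = −1, so ξ = 309.4/1 = 309.4 mol/s.
Outlet amounts (n = n₀ + ν ξ):
  Q: 844 − 1(309.4) = 534.6
  P: 356 − 1(309.4) = 46.64
  U: 0 + 2(309.4) = 618.7
  R: 514 (inert)

619 mol/s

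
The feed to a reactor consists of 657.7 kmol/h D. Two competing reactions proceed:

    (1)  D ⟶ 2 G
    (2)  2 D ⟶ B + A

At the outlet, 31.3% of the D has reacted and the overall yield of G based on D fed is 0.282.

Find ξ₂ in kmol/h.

Yield of G: 2ξ₁ / 657.7 = 0.282 → ξ₁ = 92.74 kmol/h.
Conversion of D: 1ξ₁ + 2ξ₂ = 0.313 × 657.7 = 205.9 → ξ₂ = 56.56 kmol/h.
Outlet amounts (n = n₀ + Σ ν·ξ):
  D: 657.7 − 1(92.74) − 2(56.56) = 451.8
  G: 0 + 2(92.74) = 185.5
  B: 0 + 1(56.56) = 56.56
  A: 0 + 1(56.56) = 56.56

ξ₂ = 56.6 kmol/h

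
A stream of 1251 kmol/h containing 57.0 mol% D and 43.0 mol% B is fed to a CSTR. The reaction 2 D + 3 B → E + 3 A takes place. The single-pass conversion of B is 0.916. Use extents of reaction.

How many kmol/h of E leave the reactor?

164 kmol/h

B reacted = 0.916 × 537.9 = 492.7 kmol/h; ν_B = −3, so ξ = 492.7/3 = 164.2 kmol/h.
Outlet amounts (n = n₀ + ν ξ):
  D: 713.1 − 2(164.2) = 384.6
  B: 537.9 − 3(164.2) = 45.19
  E: 0 + 1(164.2) = 164.2
  A: 0 + 3(164.2) = 492.7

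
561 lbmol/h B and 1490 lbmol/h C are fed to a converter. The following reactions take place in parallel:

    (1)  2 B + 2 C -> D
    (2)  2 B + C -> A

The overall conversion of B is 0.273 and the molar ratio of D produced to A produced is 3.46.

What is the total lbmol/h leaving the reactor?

1840 lbmol/h

Conversion of B: B consumed = 0.273 × 561 = 153.2 lbmol/h = 2ξ₁ + 2ξ₂.
Selectivity: 1ξ₁ / (1ξ₂) = 3.46 → ξ₁ = 3.46 ξ₂.
Substitute: (2·3.46 + 2) ξ₂ = 153.2 → ξ₂ = 17.17 lbmol/h, ξ₁ = 59.41 lbmol/h.
Outlet amounts (n = n₀ + Σ ν·ξ):
  B: 561 − 2(59.41) − 2(17.17) = 407.8
  C: 1490 − 2(59.41) − 1(17.17) = 1354
  D: 0 + 1(59.41) = 59.41
  A: 0 + 1(17.17) = 17.17
Total out = 407.8 + 1354 + 59.41 + 17.17 = 1838 lbmol/h.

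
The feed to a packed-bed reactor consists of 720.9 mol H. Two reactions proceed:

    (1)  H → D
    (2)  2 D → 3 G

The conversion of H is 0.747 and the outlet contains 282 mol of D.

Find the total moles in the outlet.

849 mol

Conversion of H: H consumed = 1ξ₁ = 0.747 × 720.9 → ξ₁ = 538.5 mol.
D balance: n_D = 0 + 1ξ₁ − 2ξ₂ = 282 → ξ₂ = (1·538.5 − 282)/2 = 128.3 mol.
Outlet amounts (n = n₀ + Σ ν·ξ):
  H: 720.9 − 1(538.5) = 182.4
  D: 0 + 1(538.5) − 2(128.3) = 282
  G: 0 + 3(128.3) = 384.8
Total out = 182.4 + 282 + 384.8 = 849.2 mol.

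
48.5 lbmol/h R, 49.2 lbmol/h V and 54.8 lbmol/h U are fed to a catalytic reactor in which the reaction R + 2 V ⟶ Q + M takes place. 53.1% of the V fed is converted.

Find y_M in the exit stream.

0.0937

V reacted = 0.531 × 49.2 = 26.13 lbmol/h; ν_V = −2, so ξ = 26.13/2 = 13.06 lbmol/h.
Outlet amounts (n = n₀ + ν ξ):
  R: 48.5 − 1(13.06) = 35.44
  V: 49.2 − 2(13.06) = 23.07
  Q: 0 + 1(13.06) = 13.06
  M: 0 + 1(13.06) = 13.06
  U: 54.8 (inert)
Total out = 139.4 lbmol/h; y_M = 13.06 / 139.4 = 0.09368.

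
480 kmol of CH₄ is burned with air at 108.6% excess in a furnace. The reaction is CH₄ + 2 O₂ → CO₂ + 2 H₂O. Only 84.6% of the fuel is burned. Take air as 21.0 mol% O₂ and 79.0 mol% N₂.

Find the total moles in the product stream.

10000 kmol

Stoichiometric O₂ = 2 × 480 = 960 kmol; O₂ fed = 960 × 2.086 = 2003 kmol.
N₂ fed = 2003 × 79/21 = 7533 kmol.
Fuel reacted = 0.846 × 480 → ξ = 406.1 kmol.
Outlet (n = n₀ + ν ξ):
  CH₄: 480 − 1(406.1) = 73.92
  O₂: 2003 − 2(406.1) = 1190
  N₂: 7533 (inert)
  CO₂: 0 + 1(406.1) = 406.1
  H₂O: 0 + 2(406.1) = 812.2
Total out = 73.92 + 1190 + 7533 + 406.1 + 812.2 = 10020 kmol.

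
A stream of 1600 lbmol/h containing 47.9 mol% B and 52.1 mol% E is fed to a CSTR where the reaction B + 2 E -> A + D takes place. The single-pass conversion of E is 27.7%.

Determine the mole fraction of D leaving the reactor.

E reacted = 0.277 × 833.6 = 230.9 lbmol/h; ν_E = −2, so ξ = 230.9/2 = 115.5 lbmol/h.
Outlet amounts (n = n₀ + ν ξ):
  B: 766.4 − 1(115.5) = 650.9
  E: 833.6 − 2(115.5) = 602.7
  A: 0 + 1(115.5) = 115.5
  D: 0 + 1(115.5) = 115.5
Total out = 1485 lbmol/h; y_D = 115.5 / 1485 = 0.07777.

0.0778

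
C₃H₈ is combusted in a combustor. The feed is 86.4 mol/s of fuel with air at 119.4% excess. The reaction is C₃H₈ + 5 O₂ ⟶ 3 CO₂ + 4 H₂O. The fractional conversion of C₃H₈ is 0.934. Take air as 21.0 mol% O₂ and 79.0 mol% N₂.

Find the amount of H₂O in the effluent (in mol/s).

323 mol/s

Stoichiometric O₂ = 5 × 86.4 = 432 mol/s; O₂ fed = 432 × 2.194 = 947.8 mol/s.
N₂ fed = 947.8 × 79/21 = 3566 mol/s.
Fuel reacted = 0.934 × 86.4 → ξ = 80.7 mol/s.
Outlet (n = n₀ + ν ξ):
  C₃H₈: 86.4 − 1(80.7) = 5.702
  O₂: 947.8 − 5(80.7) = 544.3
  N₂: 3566 (inert)
  CO₂: 0 + 3(80.7) = 242.1
  H₂O: 0 + 4(80.7) = 322.8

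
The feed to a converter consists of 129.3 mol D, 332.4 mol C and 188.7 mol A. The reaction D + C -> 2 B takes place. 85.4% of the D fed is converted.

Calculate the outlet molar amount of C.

222 mol

D reacted = 0.854 × 129.3 = 110.4 mol; ν_D = −1, so ξ = 110.4/1 = 110.4 mol.
Outlet amounts (n = n₀ + ν ξ):
  D: 129.3 − 1(110.4) = 18.88
  C: 332.4 − 1(110.4) = 222
  B: 0 + 2(110.4) = 220.8
  A: 188.7 (inert)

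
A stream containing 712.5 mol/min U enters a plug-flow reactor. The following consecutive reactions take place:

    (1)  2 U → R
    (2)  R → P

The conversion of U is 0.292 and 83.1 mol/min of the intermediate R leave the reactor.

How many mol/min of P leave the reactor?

20.9 mol/min

Conversion of U: U consumed = 2ξ₁ = 0.292 × 712.5 → ξ₁ = 104 mol/min.
R balance: n_R = 0 + 1ξ₁ − 1ξ₂ = 83.1 → ξ₂ = (1·104 − 83.1)/1 = 20.92 mol/min.
Outlet amounts (n = n₀ + Σ ν·ξ):
  U: 712.5 − 2(104) = 504.5
  R: 0 + 1(104) − 1(20.92) = 83.1
  P: 0 + 1(20.92) = 20.92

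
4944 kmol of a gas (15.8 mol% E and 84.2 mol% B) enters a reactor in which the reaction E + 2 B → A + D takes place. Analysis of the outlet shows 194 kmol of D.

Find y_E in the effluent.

0.124

For D: n = n₀ + 1ξ → 194 = 0 + 1ξ, giving ξ = 194 kmol.
Outlet amounts (n = n₀ + ν ξ):
  E: 781.2 − 1(194) = 587.2
  B: 4163 − 2(194) = 3775
  A: 0 + 1(194) = 194
  D: 0 + 1(194) = 194
Total out = 4750 kmol; y_E = 587.2 / 4750 = 0.1236.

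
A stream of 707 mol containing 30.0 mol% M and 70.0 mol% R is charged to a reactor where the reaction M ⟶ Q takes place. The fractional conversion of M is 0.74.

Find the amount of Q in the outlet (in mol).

M reacted = 0.74 × 212.1 = 157 mol; ν_M = −1, so ξ = 157/1 = 157 mol.
Outlet amounts (n = n₀ + ν ξ):
  M: 212.1 − 1(157) = 55.15
  Q: 0 + 1(157) = 157
  R: 494.9 (inert)

157 mol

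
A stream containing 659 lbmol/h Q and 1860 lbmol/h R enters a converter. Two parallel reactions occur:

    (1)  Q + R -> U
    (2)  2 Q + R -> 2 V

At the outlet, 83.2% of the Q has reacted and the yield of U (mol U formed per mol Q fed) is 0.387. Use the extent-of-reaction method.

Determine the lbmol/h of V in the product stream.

293 lbmol/h

Yield of U: 1ξ₁ / 659 = 0.387 → ξ₁ = 255 lbmol/h.
Conversion of Q: 1ξ₁ + 2ξ₂ = 0.832 × 659 = 548.3 → ξ₂ = 146.6 lbmol/h.
Outlet amounts (n = n₀ + Σ ν·ξ):
  Q: 659 − 1(255) − 2(146.6) = 110.7
  R: 1860 − 1(255) − 1(146.6) = 1458
  U: 0 + 1(255) = 255
  V: 0 + 2(146.6) = 293.3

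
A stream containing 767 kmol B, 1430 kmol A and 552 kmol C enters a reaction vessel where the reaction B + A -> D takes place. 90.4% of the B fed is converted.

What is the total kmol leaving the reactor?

2060 kmol

B reacted = 0.904 × 767 = 693.4 kmol; ν_B = −1, so ξ = 693.4/1 = 693.4 kmol.
Outlet amounts (n = n₀ + ν ξ):
  B: 767 − 1(693.4) = 73.63
  A: 1430 − 1(693.4) = 736.6
  D: 0 + 1(693.4) = 693.4
  C: 552 (inert)
Total out = 73.63 + 736.6 + 693.4 + 552 = 2056 kmol.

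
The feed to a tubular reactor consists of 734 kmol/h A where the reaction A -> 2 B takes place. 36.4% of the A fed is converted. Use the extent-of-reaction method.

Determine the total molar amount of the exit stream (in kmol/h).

A reacted = 0.364 × 734 = 267.2 kmol/h; ν_A = −1, so ξ = 267.2/1 = 267.2 kmol/h.
Outlet amounts (n = n₀ + ν ξ):
  A: 734 − 1(267.2) = 466.8
  B: 0 + 2(267.2) = 534.4
Total out = 466.8 + 534.4 = 1001 kmol/h.

1000 kmol/h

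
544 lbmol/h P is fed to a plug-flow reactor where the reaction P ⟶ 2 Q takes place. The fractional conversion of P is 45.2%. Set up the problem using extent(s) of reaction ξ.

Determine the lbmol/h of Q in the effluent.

P reacted = 0.452 × 544 = 245.9 lbmol/h; ν_P = −1, so ξ = 245.9/1 = 245.9 lbmol/h.
Outlet amounts (n = n₀ + ν ξ):
  P: 544 − 1(245.9) = 298.1
  Q: 0 + 2(245.9) = 491.8

492 lbmol/h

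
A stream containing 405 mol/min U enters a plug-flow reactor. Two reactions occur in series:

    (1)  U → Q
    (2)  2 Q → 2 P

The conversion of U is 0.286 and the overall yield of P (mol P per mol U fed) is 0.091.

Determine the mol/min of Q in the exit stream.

Conversion of U: U consumed = 1ξ₁ = 0.286 × 405 → ξ₁ = 115.8 mol/min.
Yield of P: 2ξ₂ / 405 = 0.091 → ξ₂ = 18.43 mol/min.
Outlet amounts (n = n₀ + Σ ν·ξ):
  U: 405 − 1(115.8) = 289.2
  Q: 0 + 1(115.8) − 2(18.43) = 78.97
  P: 0 + 2(18.43) = 36.85

79 mol/min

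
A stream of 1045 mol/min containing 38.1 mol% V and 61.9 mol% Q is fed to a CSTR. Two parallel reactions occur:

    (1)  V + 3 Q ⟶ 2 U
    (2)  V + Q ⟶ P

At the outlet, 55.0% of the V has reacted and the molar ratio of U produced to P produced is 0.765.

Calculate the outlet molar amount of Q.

307 mol/min

Conversion of V: V consumed = 0.55 × 398.1 = 219 mol/min = 1ξ₁ + 1ξ₂.
Selectivity: 2ξ₁ / (1ξ₂) = 0.765 → ξ₁ = 0.3825 ξ₂.
Substitute: (1·0.3825 + 1) ξ₂ = 219 → ξ₂ = 158.4 mol/min, ξ₁ = 60.59 mol/min.
Outlet amounts (n = n₀ + Σ ν·ξ):
  V: 398.1 − 1(60.59) − 1(158.4) = 179.2
  Q: 646.9 − 3(60.59) − 1(158.4) = 306.7
  U: 0 + 2(60.59) = 121.2
  P: 0 + 1(158.4) = 158.4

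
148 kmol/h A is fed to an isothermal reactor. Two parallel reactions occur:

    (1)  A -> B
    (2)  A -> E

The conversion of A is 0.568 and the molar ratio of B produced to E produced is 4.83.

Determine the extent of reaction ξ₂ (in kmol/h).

ξ₂ = 14.4 kmol/h

Conversion of A: A consumed = 0.568 × 148 = 84.06 kmol/h = 1ξ₁ + 1ξ₂.
Selectivity: 1ξ₁ / (1ξ₂) = 4.83 → ξ₁ = 4.83 ξ₂.
Substitute: (1·4.83 + 1) ξ₂ = 84.06 → ξ₂ = 14.42 kmol/h, ξ₁ = 69.64 kmol/h.
Outlet amounts (n = n₀ + Σ ν·ξ):
  A: 148 − 1(69.64) − 1(14.42) = 63.94
  B: 0 + 1(69.64) = 69.64
  E: 0 + 1(14.42) = 14.42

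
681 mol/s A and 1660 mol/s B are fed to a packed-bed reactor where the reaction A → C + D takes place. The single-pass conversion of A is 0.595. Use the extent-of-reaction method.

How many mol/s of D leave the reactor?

A reacted = 0.595 × 681 = 405.2 mol/s; ν_A = −1, so ξ = 405.2/1 = 405.2 mol/s.
Outlet amounts (n = n₀ + ν ξ):
  A: 681 − 1(405.2) = 275.8
  C: 0 + 1(405.2) = 405.2
  D: 0 + 1(405.2) = 405.2
  B: 1660 (inert)

405 mol/s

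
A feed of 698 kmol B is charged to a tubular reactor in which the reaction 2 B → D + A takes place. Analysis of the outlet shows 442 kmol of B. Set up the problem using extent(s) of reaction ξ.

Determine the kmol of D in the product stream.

128 kmol

For B: n = n₀ − 2ξ → 442 = 698 − 2ξ, giving ξ = 128 kmol.
Outlet amounts (n = n₀ + ν ξ):
  B: 698 − 2(128) = 442
  D: 0 + 1(128) = 128
  A: 0 + 1(128) = 128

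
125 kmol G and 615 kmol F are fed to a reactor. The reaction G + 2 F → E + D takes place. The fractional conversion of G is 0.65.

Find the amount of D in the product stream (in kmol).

G reacted = 0.65 × 125 = 81.25 kmol; ν_G = −1, so ξ = 81.25/1 = 81.25 kmol.
Outlet amounts (n = n₀ + ν ξ):
  G: 125 − 1(81.25) = 43.75
  F: 615 − 2(81.25) = 452.5
  E: 0 + 1(81.25) = 81.25
  D: 0 + 1(81.25) = 81.25

81.2 kmol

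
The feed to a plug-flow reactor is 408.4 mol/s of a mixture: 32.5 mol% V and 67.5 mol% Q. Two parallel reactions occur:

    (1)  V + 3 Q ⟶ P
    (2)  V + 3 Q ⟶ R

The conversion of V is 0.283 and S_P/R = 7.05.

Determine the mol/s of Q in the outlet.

163 mol/s

Conversion of V: V consumed = 0.283 × 132.7 = 37.56 mol/s = 1ξ₁ + 1ξ₂.
Selectivity: 1ξ₁ / (1ξ₂) = 7.05 → ξ₁ = 7.05 ξ₂.
Substitute: (1·7.05 + 1) ξ₂ = 37.56 → ξ₂ = 4.666 mol/s, ξ₁ = 32.9 mol/s.
Outlet amounts (n = n₀ + Σ ν·ξ):
  V: 132.7 − 1(32.9) − 1(4.666) = 95.17
  Q: 275.7 − 3(32.9) − 3(4.666) = 163
  P: 0 + 1(32.9) = 32.9
  R: 0 + 1(4.666) = 4.666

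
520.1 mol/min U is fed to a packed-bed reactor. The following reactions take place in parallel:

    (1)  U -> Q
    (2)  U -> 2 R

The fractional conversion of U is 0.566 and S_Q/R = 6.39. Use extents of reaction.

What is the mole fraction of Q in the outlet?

0.504

Conversion of U: U consumed = 0.566 × 520.1 = 294.4 mol/min = 1ξ₁ + 1ξ₂.
Selectivity: 1ξ₁ / (2ξ₂) = 6.39 → ξ₁ = 12.78 ξ₂.
Substitute: (1·12.78 + 1) ξ₂ = 294.4 → ξ₂ = 21.36 mol/min, ξ₁ = 273 mol/min.
Outlet amounts (n = n₀ + Σ ν·ξ):
  U: 520.1 − 1(273) − 1(21.36) = 225.7
  Q: 0 + 1(273) = 273
  R: 0 + 2(21.36) = 42.73
Total out = 541.5 mol/min; y_Q = 273 / 541.5 = 0.5042.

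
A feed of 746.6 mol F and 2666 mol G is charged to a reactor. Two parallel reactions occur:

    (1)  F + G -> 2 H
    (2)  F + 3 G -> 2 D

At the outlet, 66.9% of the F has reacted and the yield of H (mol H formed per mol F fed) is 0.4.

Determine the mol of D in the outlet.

Yield of H: 2ξ₁ / 746.6 = 0.4 → ξ₁ = 149.3 mol.
Conversion of F: 1ξ₁ + 1ξ₂ = 0.669 × 746.6 = 499.5 → ξ₂ = 350.2 mol.
Outlet amounts (n = n₀ + Σ ν·ξ):
  F: 746.6 − 1(149.3) − 1(350.2) = 247.1
  G: 2666 − 1(149.3) − 3(350.2) = 1466
  H: 0 + 2(149.3) = 298.6
  D: 0 + 2(350.2) = 700.3

700 mol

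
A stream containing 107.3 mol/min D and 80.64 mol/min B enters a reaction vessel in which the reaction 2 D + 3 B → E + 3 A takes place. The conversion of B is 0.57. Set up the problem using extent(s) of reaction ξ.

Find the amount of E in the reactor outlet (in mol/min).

B reacted = 0.57 × 80.64 = 45.96 mol/min; ν_B = −3, so ξ = 45.96/3 = 15.32 mol/min.
Outlet amounts (n = n₀ + ν ξ):
  D: 107.3 − 2(15.32) = 76.66
  B: 80.64 − 3(15.32) = 34.68
  E: 0 + 1(15.32) = 15.32
  A: 0 + 3(15.32) = 45.96

15.3 mol/min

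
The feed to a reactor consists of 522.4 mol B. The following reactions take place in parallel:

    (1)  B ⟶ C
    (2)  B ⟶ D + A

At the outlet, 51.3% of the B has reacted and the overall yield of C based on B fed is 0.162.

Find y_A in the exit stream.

Yield of C: 1ξ₁ / 522.4 = 0.162 → ξ₁ = 84.63 mol.
Conversion of B: 1ξ₁ + 1ξ₂ = 0.513 × 522.4 = 268 → ξ₂ = 183.4 mol.
Outlet amounts (n = n₀ + Σ ν·ξ):
  B: 522.4 − 1(84.63) − 1(183.4) = 254.4
  C: 0 + 1(84.63) = 84.63
  D: 0 + 1(183.4) = 183.4
  A: 0 + 1(183.4) = 183.4
Total out = 705.8 mol; y_A = 183.4 / 705.8 = 0.2598.

0.26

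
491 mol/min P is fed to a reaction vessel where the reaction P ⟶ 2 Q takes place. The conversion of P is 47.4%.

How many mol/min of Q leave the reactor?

465 mol/min

P reacted = 0.474 × 491 = 232.7 mol/min; ν_P = −1, so ξ = 232.7/1 = 232.7 mol/min.
Outlet amounts (n = n₀ + ν ξ):
  P: 491 − 1(232.7) = 258.3
  Q: 0 + 2(232.7) = 465.5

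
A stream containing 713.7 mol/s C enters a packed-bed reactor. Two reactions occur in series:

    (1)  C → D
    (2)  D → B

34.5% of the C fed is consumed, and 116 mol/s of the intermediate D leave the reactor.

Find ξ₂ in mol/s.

Conversion of C: C consumed = 1ξ₁ = 0.345 × 713.7 → ξ₁ = 246.2 mol/s.
D balance: n_D = 0 + 1ξ₁ − 1ξ₂ = 116 → ξ₂ = (1·246.2 − 116)/1 = 130.2 mol/s.
Outlet amounts (n = n₀ + Σ ν·ξ):
  C: 713.7 − 1(246.2) = 467.5
  D: 0 + 1(246.2) − 1(130.2) = 116
  B: 0 + 1(130.2) = 130.2

ξ₂ = 130 mol/s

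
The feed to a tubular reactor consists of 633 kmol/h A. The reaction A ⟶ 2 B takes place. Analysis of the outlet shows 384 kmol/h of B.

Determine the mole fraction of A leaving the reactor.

For B: n = n₀ + 2ξ → 384 = 0 + 2ξ, giving ξ = 192 kmol/h.
Outlet amounts (n = n₀ + ν ξ):
  A: 633 − 1(192) = 441
  B: 0 + 2(192) = 384
Total out = 825 kmol/h; y_A = 441 / 825 = 0.5345.

0.535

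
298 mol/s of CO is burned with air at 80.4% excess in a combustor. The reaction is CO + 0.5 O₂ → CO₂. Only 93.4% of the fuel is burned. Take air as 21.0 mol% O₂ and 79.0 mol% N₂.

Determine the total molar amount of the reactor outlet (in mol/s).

1440 mol/s

Stoichiometric O₂ = 0.5 × 298 = 149 mol/s; O₂ fed = 149 × 1.804 = 268.8 mol/s.
N₂ fed = 268.8 × 79/21 = 1011 mol/s.
Fuel reacted = 0.934 × 298 → ξ = 278.3 mol/s.
Outlet (n = n₀ + ν ξ):
  CO: 298 − 1(278.3) = 19.67
  O₂: 268.8 − 0.5(278.3) = 129.6
  N₂: 1011 (inert)
  CO₂: 0 + 1(278.3) = 278.3
Total out = 19.67 + 129.6 + 1011 + 278.3 = 1439 mol/s.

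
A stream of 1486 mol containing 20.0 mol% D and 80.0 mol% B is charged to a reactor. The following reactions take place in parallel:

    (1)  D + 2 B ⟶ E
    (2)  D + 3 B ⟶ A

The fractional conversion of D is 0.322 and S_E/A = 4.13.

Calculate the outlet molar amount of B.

Conversion of D: D consumed = 0.322 × 297.2 = 95.7 mol = 1ξ₁ + 1ξ₂.
Selectivity: 1ξ₁ / (1ξ₂) = 4.13 → ξ₁ = 4.13 ξ₂.
Substitute: (1·4.13 + 1) ξ₂ = 95.7 → ξ₂ = 18.65 mol, ξ₁ = 77.04 mol.
Outlet amounts (n = n₀ + Σ ν·ξ):
  D: 297.2 − 1(77.04) − 1(18.65) = 201.5
  B: 1189 − 2(77.04) − 3(18.65) = 978.7
  E: 0 + 1(77.04) = 77.04
  A: 0 + 1(18.65) = 18.65

979 mol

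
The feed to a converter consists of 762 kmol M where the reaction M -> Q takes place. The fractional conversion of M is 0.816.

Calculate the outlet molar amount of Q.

622 kmol

M reacted = 0.816 × 762 = 621.8 kmol; ν_M = −1, so ξ = 621.8/1 = 621.8 kmol.
Outlet amounts (n = n₀ + ν ξ):
  M: 762 − 1(621.8) = 140.2
  Q: 0 + 1(621.8) = 621.8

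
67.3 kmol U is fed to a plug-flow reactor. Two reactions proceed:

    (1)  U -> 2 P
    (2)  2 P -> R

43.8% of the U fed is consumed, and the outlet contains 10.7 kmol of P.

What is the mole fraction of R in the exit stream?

0.332

Conversion of U: U consumed = 1ξ₁ = 0.438 × 67.3 → ξ₁ = 29.48 kmol.
P balance: n_P = 0 + 2ξ₁ − 2ξ₂ = 10.7 → ξ₂ = (2·29.48 − 10.7)/2 = 24.13 kmol.
Outlet amounts (n = n₀ + Σ ν·ξ):
  U: 67.3 − 1(29.48) = 37.82
  P: 0 + 2(29.48) − 2(24.13) = 10.7
  R: 0 + 1(24.13) = 24.13
Total out = 72.65 kmol; y_R = 24.13 / 72.65 = 0.3321.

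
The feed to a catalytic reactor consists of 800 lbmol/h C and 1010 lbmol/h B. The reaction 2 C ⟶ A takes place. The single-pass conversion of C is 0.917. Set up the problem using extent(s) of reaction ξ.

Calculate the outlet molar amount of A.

367 lbmol/h

C reacted = 0.917 × 800 = 733.6 lbmol/h; ν_C = −2, so ξ = 733.6/2 = 366.8 lbmol/h.
Outlet amounts (n = n₀ + ν ξ):
  C: 800 − 2(366.8) = 66.4
  A: 0 + 1(366.8) = 366.8
  B: 1010 (inert)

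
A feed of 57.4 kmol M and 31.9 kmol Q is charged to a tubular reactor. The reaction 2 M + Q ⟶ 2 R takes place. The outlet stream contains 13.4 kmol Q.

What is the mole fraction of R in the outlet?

0.523

For Q: n = n₀ − 1ξ → 13.4 = 31.9 − 1ξ, giving ξ = 18.5 kmol.
Outlet amounts (n = n₀ + ν ξ):
  M: 57.4 − 2(18.5) = 20.4
  Q: 31.9 − 1(18.5) = 13.4
  R: 0 + 2(18.5) = 37
Total out = 70.8 kmol; y_R = 37 / 70.8 = 0.5226.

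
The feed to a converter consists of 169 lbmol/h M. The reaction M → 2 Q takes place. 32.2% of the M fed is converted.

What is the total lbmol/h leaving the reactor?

M reacted = 0.322 × 169 = 54.42 lbmol/h; ν_M = −1, so ξ = 54.42/1 = 54.42 lbmol/h.
Outlet amounts (n = n₀ + ν ξ):
  M: 169 − 1(54.42) = 114.6
  Q: 0 + 2(54.42) = 108.8
Total out = 114.6 + 108.8 = 223.4 lbmol/h.

223 lbmol/h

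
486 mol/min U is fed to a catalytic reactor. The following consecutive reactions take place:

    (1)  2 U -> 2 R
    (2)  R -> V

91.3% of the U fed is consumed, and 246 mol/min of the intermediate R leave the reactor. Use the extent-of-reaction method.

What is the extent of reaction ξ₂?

ξ₂ = 198 mol/min

Conversion of U: U consumed = 2ξ₁ = 0.913 × 486 → ξ₁ = 221.9 mol/min.
R balance: n_R = 0 + 2ξ₁ − 1ξ₂ = 246 → ξ₂ = (2·221.9 − 246)/1 = 197.7 mol/min.
Outlet amounts (n = n₀ + Σ ν·ξ):
  U: 486 − 2(221.9) = 42.28
  R: 0 + 2(221.9) − 1(197.7) = 246
  V: 0 + 1(197.7) = 197.7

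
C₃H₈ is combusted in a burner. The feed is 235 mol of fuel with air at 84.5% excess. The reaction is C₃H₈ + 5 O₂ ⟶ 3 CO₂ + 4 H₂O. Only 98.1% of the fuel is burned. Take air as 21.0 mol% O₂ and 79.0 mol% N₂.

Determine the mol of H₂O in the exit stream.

Stoichiometric O₂ = 5 × 235 = 1175 mol; O₂ fed = 1175 × 1.845 = 2168 mol.
N₂ fed = 2168 × 79/21 = 8155 mol.
Fuel reacted = 0.981 × 235 → ξ = 230.5 mol.
Outlet (n = n₀ + ν ξ):
  C₃H₈: 235 − 1(230.5) = 4.465
  O₂: 2168 − 5(230.5) = 1015
  N₂: 8155 (inert)
  CO₂: 0 + 3(230.5) = 691.6
  H₂O: 0 + 4(230.5) = 922.1

922 mol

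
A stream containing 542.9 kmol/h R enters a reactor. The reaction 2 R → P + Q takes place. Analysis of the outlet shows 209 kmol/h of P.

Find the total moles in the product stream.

For P: n = n₀ + 1ξ → 209 = 0 + 1ξ, giving ξ = 209 kmol/h.
Outlet amounts (n = n₀ + ν ξ):
  R: 542.9 − 2(209) = 124.9
  P: 0 + 1(209) = 209
  Q: 0 + 1(209) = 209
Total out = 124.9 + 209 + 209 = 542.9 kmol/h.

543 kmol/h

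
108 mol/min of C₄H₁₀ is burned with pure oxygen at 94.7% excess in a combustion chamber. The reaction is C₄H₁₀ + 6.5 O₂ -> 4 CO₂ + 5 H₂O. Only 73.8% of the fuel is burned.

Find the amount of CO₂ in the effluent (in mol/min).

319 mol/min

Stoichiometric O₂ = 6.5 × 108 = 702 mol/min; O₂ fed = 702 × 1.947 = 1367 mol/min.
Fuel reacted = 0.738 × 108 → ξ = 79.7 mol/min.
Outlet (n = n₀ + ν ξ):
  C₄H₁₀: 108 − 1(79.7) = 28.3
  O₂: 1367 − 6.5(79.7) = 848.7
  CO₂: 0 + 4(79.7) = 318.8
  H₂O: 0 + 5(79.7) = 398.5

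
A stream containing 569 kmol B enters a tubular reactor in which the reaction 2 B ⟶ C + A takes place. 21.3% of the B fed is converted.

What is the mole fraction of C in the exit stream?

B reacted = 0.213 × 569 = 121.2 kmol; ν_B = −2, so ξ = 121.2/2 = 60.6 kmol.
Outlet amounts (n = n₀ + ν ξ):
  B: 569 − 2(60.6) = 447.8
  C: 0 + 1(60.6) = 60.6
  A: 0 + 1(60.6) = 60.6
Total out = 569 kmol; y_C = 60.6 / 569 = 0.1065.

0.106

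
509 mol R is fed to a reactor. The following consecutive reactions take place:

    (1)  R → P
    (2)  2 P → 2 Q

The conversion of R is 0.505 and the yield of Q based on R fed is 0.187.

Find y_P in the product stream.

Conversion of R: R consumed = 1ξ₁ = 0.505 × 509 → ξ₁ = 257 mol.
Yield of Q: 2ξ₂ / 509 = 0.187 → ξ₂ = 47.59 mol.
Outlet amounts (n = n₀ + Σ ν·ξ):
  R: 509 − 1(257) = 252
  P: 0 + 1(257) − 2(47.59) = 161.9
  Q: 0 + 2(47.59) = 95.18
Total out = 509 mol; y_P = 161.9 / 509 = 0.318.

0.318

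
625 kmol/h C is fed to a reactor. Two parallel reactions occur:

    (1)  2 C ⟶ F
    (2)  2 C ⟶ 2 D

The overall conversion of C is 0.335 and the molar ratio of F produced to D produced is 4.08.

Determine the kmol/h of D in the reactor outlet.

Conversion of C: C consumed = 0.335 × 625 = 209.4 kmol/h = 2ξ₁ + 2ξ₂.
Selectivity: 1ξ₁ / (2ξ₂) = 4.08 → ξ₁ = 8.16 ξ₂.
Substitute: (2·8.16 + 2) ξ₂ = 209.4 → ξ₂ = 11.43 kmol/h, ξ₁ = 93.26 kmol/h.
Outlet amounts (n = n₀ + Σ ν·ξ):
  C: 625 − 2(93.26) − 2(11.43) = 415.6
  F: 0 + 1(93.26) = 93.26
  D: 0 + 2(11.43) = 22.86

22.9 kmol/h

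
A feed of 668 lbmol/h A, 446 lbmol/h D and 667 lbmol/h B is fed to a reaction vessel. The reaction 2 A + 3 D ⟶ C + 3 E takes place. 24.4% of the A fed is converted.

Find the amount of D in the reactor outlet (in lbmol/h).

202 lbmol/h

A reacted = 0.244 × 668 = 163 lbmol/h; ν_A = −2, so ξ = 163/2 = 81.5 lbmol/h.
Outlet amounts (n = n₀ + ν ξ):
  A: 668 − 2(81.5) = 505
  D: 446 − 3(81.5) = 201.5
  C: 0 + 1(81.5) = 81.5
  E: 0 + 3(81.5) = 244.5
  B: 667 (inert)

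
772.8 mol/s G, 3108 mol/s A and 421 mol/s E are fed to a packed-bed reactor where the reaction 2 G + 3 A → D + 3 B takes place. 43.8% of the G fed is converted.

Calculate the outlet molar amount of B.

508 mol/s

G reacted = 0.438 × 772.8 = 338.5 mol/s; ν_G = −2, so ξ = 338.5/2 = 169.2 mol/s.
Outlet amounts (n = n₀ + ν ξ):
  G: 772.8 − 2(169.2) = 434.3
  A: 3108 − 3(169.2) = 2600
  D: 0 + 1(169.2) = 169.2
  B: 0 + 3(169.2) = 507.7
  E: 421 (inert)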